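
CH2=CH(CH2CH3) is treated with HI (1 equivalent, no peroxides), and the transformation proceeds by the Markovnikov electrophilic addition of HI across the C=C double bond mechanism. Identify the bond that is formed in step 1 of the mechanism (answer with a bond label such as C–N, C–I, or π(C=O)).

C–H

Step 1: Electrophilic addition begins with the π(C=C) electrons forming a bond to the proton of HI. Following Markovnikov's rule, the resulting cation is secondary. The H–I bond breaks heterolytically, releasing I⁻.
The bond formed in this step is the C–H bond.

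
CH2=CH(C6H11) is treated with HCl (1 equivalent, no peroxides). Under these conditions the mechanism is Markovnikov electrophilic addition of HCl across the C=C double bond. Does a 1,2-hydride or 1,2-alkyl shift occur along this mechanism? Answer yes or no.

The first-formed carbocation is secondary.
The adjacent cyclohexyl carbon already bears 2 other carbon substituents and has a hydrogen to migrate; after a 1,2-hydride shift from that carbon the positive charge sits on a tertiary centre.
Tertiary is more stable than secondary, so the shift occurs.

yes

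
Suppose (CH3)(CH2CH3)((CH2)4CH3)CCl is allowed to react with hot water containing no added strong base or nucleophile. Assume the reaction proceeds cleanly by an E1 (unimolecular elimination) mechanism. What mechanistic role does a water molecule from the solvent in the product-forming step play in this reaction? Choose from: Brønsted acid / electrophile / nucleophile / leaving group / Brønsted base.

Step 2: A water molecule (solvent) deprotonates a β-carbon; as the C–H bond breaks, those electrons form the new alkene π bond.
A water molecule from the solvent in the product-forming step accepts a proton in a proton-transfer step — a Brønsted base.

Brønsted base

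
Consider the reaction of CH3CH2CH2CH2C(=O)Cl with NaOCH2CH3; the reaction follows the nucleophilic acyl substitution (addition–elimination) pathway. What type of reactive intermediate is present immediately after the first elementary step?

Step 1: CH3CH2O⁻ adds to the carbonyl carbon; the C=O π electrons shift onto oxygen and a tetrahedral alkoxide intermediate forms.
After step 1 the species present is a tetrahedral intermediate.

tetrahedral intermediate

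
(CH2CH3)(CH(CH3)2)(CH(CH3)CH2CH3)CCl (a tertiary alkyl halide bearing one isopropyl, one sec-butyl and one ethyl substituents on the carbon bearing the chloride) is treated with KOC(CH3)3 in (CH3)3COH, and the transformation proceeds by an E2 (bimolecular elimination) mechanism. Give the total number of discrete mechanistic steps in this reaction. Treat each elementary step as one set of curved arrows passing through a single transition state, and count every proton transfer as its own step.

Step 1: Concerted anti-periplanar elimination: (CH3)3CO⁻ abstracts a β-H while Cl⁻ leaves, and the C–H electrons become the new C=C π bond — all in a single transition state.
Total: 1 elementary step.

1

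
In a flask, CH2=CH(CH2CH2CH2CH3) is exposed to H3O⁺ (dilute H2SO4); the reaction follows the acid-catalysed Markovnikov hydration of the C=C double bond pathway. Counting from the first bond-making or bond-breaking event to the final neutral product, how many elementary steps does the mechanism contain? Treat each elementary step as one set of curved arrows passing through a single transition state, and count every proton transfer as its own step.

Step 1: Protonation of the alkene by H3O⁺: the π bond acts as the nucleophile and picks up H⁺, giving the more stable (Markovnikov) secondary carbocation. H2O is released.
(No 1,2-shift: no single shift to an adjacent carbon would give a more stable cation.)
Step 2: A lone pair on the oxygen of H2O attacks the carbocation, forming a C–O bond and an oxonium ion (a protonated alcohol).
Step 3: Proton transfer from the O–H of the oxonium ion to H2O completes the catalytic cycle and yields the alcohol.
Total: 3 elementary steps.

3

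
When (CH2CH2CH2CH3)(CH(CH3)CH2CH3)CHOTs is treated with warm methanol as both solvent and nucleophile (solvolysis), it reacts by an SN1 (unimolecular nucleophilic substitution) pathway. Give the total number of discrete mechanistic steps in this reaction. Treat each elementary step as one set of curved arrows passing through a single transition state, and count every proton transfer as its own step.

4

Step 1: Rate-determining heterolysis of the C–O bond gives TsO⁻ and a secondary carbocation.
Step 2: A 1,2-hydride shift from the adjacent sec-butyl carbon moves the positive charge from the secondary centre to an adjacent carbon, generating a more stable tertiary carbocation.
Step 3: CH3OH donates an oxygen lone pair into the empty p orbital of the cation, giving a protonated ether (an oxonium ion).
Step 4: Deprotonation of the oxonium oxygen by solvent methanol yields the neutral ether.
Total: 4 elementary steps.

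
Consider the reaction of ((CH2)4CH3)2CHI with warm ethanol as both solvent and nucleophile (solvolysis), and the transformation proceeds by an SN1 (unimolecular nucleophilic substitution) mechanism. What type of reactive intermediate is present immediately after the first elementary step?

secondary carbocation

Step 1: Ionisation: the C–I σ-bond cleaves heterolytically; both bonding electrons depart with I⁻, leaving a secondary carbocation at the α-carbon.
After step 1 the species present is a secondary carbocation.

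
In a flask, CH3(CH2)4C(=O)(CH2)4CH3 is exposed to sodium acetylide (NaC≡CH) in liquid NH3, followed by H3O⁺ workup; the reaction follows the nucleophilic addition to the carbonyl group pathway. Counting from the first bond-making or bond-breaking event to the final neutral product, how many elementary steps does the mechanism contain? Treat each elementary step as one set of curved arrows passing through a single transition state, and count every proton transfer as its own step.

2

Step 1: A lone pair / filled orbital on HC≡C⁻ attacks the electrophilic carbonyl carbon; the π(C=O) electrons shift onto oxygen, producing a tetrahedral alkoxide intermediate.
Step 2: On H3O⁺ workup the alkoxide oxygen is protonated, giving a propargyl alcohol.
Total: 2 elementary steps.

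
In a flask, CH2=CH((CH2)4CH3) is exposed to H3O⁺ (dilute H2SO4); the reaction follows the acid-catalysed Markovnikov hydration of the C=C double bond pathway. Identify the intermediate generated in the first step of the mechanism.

Step 1: Protonation of the alkene by H3O⁺: the π bond acts as the nucleophile and picks up H⁺, giving the more stable (Markovnikov) secondary carbocation. H2O is released.
After step 1 the species present is a secondary carbocation.

secondary carbocation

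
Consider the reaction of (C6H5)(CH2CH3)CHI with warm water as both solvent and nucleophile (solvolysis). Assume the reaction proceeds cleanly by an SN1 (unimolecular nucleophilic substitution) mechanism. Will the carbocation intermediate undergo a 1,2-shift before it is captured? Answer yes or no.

The first-formed carbocation is secondary.
No single 1,2-shift to an adjacent carbon would produce a more-substituted cation than the one already present, so no rearrangement occurs.

no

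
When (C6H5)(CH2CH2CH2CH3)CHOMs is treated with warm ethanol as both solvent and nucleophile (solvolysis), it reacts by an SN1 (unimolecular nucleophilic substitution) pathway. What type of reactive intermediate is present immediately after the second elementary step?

oxonium ion

Step 1: The C–O bond breaks with both electrons going to the mesylate; MsO⁻ leaves and a secondary carbocation remains.
Step 2: Nucleophilic capture: the oxygen of CH3CH2OH bonds to the cationic carbon, producing an oxonium-ion intermediate.
After step 2 the species present is an oxonium ion.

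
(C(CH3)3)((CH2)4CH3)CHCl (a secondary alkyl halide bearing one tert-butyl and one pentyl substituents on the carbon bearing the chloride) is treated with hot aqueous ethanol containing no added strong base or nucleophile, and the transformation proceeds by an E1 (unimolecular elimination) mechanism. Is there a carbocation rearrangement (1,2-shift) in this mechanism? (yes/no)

yes

The first-formed carbocation is secondary.
The adjacent tert-butyl carbon has no hydrogen but bears methyl groups; migration of one methyl with its bonding pair (a 1,2-methyl shift) places the charge on a tertiary centre.
Tertiary is more stable than secondary, so the shift occurs.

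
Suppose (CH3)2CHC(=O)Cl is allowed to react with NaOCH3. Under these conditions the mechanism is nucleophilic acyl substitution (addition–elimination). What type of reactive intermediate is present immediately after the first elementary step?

tetrahedral intermediate

Step 1: Nucleophilic addition of CH3O⁻ to the acyl carbon breaks the π(C=O) bond and yields a tetrahedral, anionic intermediate.
After step 1 the species present is a tetrahedral intermediate.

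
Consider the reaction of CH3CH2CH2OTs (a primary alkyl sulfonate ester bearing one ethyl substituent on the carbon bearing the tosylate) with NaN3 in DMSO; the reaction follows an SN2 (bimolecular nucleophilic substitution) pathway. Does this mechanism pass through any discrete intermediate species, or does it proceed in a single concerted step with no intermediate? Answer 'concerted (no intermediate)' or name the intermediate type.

concerted (no intermediate)

The azide nucleophile donates a lone pair from N to the α-carbon in a backside attack; simultaneously the C–O σ-bond breaks and both of its electrons leave with TsO⁻. One concerted step with inversion of configuration.
All bond changes occur in one transition state; no discrete intermediate is formed.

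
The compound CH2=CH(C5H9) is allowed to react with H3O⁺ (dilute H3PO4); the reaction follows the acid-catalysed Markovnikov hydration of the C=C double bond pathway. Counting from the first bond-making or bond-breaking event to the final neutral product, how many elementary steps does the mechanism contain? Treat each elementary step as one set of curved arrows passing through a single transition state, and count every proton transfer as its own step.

4

Step 1: The π electrons of the C=C bond attack a proton of H3O⁺; Markovnikov addition places the new C–H on the less-substituted alkene carbon, so the positive charge ends up on the more-substituted carbon — a secondary carbocation. H2O is released.
Step 2: A hydride (H with its bonding pair) migrates from the adjacent cyclopentyl carbon to the cationic centre — a 1,2-hydride shift — upgrading the secondary cation to a tertiary one.
Step 3: A lone pair on the oxygen of H2O attacks the carbocation, forming a C–O bond and an oxonium ion (a protonated alcohol).
Step 4: Proton transfer from the O–H of the oxonium ion to H2O completes the catalytic cycle and yields the alcohol.
Total: 4 elementary steps.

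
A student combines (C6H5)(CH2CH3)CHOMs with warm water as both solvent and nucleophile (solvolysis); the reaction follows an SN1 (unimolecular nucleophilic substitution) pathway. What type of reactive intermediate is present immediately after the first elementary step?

secondary carbocation

Step 1: Ionisation: the C–O σ-bond cleaves heterolytically; both bonding electrons depart with MsO⁻, leaving a secondary carbocation at the α-carbon.
After step 1 the species present is a secondary carbocation.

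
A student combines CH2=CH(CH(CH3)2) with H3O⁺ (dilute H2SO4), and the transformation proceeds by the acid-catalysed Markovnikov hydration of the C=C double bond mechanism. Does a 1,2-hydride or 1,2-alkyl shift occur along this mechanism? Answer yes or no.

The first-formed carbocation is secondary.
The adjacent isopropyl carbon already bears 2 other carbon substituents and has a hydrogen to migrate; after a 1,2-hydride shift from that carbon the positive charge sits on a tertiary centre.
Tertiary is more stable than secondary, so the shift occurs.

yes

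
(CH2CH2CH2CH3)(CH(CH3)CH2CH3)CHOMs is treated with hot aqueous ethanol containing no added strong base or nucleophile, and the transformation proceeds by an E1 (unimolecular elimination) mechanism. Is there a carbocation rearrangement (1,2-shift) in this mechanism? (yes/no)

yes

The first-formed carbocation is secondary.
The adjacent sec-butyl carbon already bears 2 other carbon substituents and has a hydrogen to migrate; after a 1,2-hydride shift from that carbon the positive charge sits on a tertiary centre.
Tertiary is more stable than secondary, so the shift occurs.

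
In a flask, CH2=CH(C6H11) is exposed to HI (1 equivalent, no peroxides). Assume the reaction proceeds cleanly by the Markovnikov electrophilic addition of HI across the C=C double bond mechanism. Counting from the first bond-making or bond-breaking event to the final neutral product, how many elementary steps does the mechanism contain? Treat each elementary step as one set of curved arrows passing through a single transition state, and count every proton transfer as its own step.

Step 1: Electrophilic addition begins with the π(C=C) electrons forming a bond to the proton of HI. Following Markovnikov's rule, the resulting cation is secondary. The H–I bond breaks heterolytically, releasing I⁻.
Step 2: A hydride (H with its bonding pair) migrates from the adjacent cyclohexyl carbon to the cationic centre — a 1,2-hydride shift — upgrading the secondary cation to a tertiary one.
Step 3: Nucleophilic attack by I⁻ on the carbocation completes the addition, giving R–I.
Total: 3 elementary steps.

3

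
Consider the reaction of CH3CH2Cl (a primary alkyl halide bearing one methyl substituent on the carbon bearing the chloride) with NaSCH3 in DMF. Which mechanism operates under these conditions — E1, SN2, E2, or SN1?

Conditions: a primary substrate with a strong nucleophile in the polar aprotic solvent DMF.
These conditions are the textbook signature of the SN2 pathway.
An unhindered substrate with a strong nucleophile in a polar aprotic solvent favours one-step backside displacement.

SN2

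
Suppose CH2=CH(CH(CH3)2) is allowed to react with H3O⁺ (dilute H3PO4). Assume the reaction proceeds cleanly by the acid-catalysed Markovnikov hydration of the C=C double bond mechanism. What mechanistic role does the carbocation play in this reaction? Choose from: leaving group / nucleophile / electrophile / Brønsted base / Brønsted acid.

Step 3: Water acts as the nucleophile: an oxygen lone pair bonds to the cationic carbon, giving an oxonium-ion intermediate.
The carbocation accepts an electron pair into an empty or π* orbital — it is the electrophile.

electrophile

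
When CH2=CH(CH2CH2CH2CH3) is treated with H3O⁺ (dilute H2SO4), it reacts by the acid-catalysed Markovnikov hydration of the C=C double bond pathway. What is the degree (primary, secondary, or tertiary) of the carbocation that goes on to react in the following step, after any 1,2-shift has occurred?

Step 1: Protonation of the alkene by H3O⁺: the π bond acts as the nucleophile and picks up H⁺, giving the more stable (Markovnikov) secondary carbocation. H2O is released.
No single 1,2-shift to an adjacent carbon would give a more-substituted cation, so no rearrangement occurs.

secondary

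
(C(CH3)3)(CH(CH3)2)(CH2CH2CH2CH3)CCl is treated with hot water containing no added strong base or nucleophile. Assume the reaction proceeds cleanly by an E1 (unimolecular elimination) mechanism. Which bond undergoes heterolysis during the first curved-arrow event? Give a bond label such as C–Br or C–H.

Step 1: Unassisted departure of Cl⁻ (taking the C–Cl bonding pair) generates a tertiary carbocation.
The bond broken in this step is the C–Cl bond.

C–Cl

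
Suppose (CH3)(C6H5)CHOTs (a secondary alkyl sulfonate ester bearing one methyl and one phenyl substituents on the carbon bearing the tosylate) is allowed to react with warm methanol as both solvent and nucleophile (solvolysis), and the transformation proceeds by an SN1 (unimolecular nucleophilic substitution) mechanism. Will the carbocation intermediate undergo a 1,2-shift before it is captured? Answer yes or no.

The first-formed carbocation is secondary.
No single 1,2-shift to an adjacent carbon would produce a more-substituted cation than the one already present, so no rearrangement occurs.

no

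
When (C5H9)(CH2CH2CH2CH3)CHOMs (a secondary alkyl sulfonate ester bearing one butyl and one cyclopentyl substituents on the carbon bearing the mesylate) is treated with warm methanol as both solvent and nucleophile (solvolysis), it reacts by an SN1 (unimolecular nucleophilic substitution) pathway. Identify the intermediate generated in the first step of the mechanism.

secondary carbocation

Step 1: Unassisted departure of MsO⁻ (taking the C–O bonding pair) generates a secondary carbocation.
After step 1 the species present is a secondary carbocation.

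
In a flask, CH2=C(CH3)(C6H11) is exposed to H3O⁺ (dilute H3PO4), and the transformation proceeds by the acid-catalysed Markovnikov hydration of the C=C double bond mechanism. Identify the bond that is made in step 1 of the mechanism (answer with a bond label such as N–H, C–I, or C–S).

Step 1: The π electrons of the C=C bond attack a proton of H3O⁺; Markovnikov addition places the new C–H on the less-substituted alkene carbon, so the positive charge ends up on the more-substituted carbon — a tertiary carbocation. H2O is released.
The bond formed in this step is the C–H bond.

C–H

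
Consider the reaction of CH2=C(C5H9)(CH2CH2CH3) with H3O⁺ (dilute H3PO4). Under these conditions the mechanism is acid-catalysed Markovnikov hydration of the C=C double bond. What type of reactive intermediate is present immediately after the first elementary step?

Step 1: Protonation of the alkene by H3O⁺: the π bond acts as the nucleophile and picks up H⁺, giving the more stable (Markovnikov) tertiary carbocation. H2O is released.
After step 1 the species present is a tertiary carbocation.

tertiary carbocation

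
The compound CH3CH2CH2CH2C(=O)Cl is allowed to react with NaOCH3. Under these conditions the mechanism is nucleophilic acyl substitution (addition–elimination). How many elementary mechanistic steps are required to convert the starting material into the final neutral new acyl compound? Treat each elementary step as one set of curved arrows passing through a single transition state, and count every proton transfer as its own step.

2

Step 1: CH3O⁻ adds to the carbonyl carbon; the C=O π electrons shift onto oxygen and a tetrahedral alkoxide intermediate forms.
Step 2: Collapse of the tetrahedral intermediate: the alkoxide oxygen pushes its lone pair back to re-form C=O while Cl⁻ leaves.
Total: 2 elementary steps.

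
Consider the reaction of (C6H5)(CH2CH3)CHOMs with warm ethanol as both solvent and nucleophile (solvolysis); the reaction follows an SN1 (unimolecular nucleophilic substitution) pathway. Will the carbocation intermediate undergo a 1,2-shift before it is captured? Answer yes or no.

no

The first-formed carbocation is secondary.
No single 1,2-shift to an adjacent carbon would produce a more-substituted cation than the one already present, so no rearrangement occurs.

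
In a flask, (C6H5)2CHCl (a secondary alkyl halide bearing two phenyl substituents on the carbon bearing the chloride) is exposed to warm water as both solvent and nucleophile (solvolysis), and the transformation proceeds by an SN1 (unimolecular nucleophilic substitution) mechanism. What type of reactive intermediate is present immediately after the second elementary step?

oxonium ion

Step 1: The C–Cl bond breaks with both electrons going to the chloride; Cl⁻ leaves and a secondary carbocation remains.
Step 2: A lone pair on the oxygen of H2O attacks the carbocation, forming a new C–O σ-bond and an oxonium ion.
After step 2 the species present is an oxonium ion.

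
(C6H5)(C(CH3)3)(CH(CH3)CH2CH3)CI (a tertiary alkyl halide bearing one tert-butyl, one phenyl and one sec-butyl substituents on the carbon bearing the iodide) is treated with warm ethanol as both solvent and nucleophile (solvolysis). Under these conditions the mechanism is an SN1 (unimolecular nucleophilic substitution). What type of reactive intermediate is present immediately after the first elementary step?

tertiary carbocation

Step 1: Rate-determining heterolysis of the C–I bond gives I⁻ and a tertiary carbocation.
After step 1 the species present is a tertiary carbocation.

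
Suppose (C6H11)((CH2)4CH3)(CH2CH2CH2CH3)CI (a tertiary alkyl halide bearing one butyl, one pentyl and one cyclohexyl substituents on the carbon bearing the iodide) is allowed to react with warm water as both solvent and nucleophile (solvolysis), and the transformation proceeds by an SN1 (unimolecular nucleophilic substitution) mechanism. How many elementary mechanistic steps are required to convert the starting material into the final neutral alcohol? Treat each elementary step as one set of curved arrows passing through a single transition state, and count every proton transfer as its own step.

Step 1: Unassisted departure of I⁻ (taking the C–I bonding pair) generates a tertiary carbocation.
(No 1,2-shift: no single shift to an adjacent carbon would give a more stable cation.)
Step 2: A lone pair on the oxygen of H2O attacks the carbocation, forming a new C–O σ-bond and an oxonium ion.
Step 3: Deprotonation of the oxonium oxygen by solvent water yields the neutral alcohol.
Total: 3 elementary steps.

3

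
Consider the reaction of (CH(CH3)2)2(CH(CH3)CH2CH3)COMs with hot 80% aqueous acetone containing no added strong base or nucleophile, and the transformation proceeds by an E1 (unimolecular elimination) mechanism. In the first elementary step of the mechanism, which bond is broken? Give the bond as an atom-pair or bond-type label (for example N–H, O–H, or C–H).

C–O

Step 1: Rate-determining heterolysis of the C–O bond gives MsO⁻ and a tertiary carbocation.
The bond broken in this step is the C–O bond.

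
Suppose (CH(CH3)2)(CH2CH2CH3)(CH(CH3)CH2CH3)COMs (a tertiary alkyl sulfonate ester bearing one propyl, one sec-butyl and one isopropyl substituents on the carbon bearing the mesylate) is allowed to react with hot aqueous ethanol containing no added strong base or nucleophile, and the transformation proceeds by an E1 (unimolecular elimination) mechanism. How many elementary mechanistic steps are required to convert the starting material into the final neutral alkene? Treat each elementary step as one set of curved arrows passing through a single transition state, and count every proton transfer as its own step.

Step 1: Rate-determining heterolysis of the C–O bond gives MsO⁻ and a tertiary carbocation.
(No 1,2-shift: no single shift to an adjacent carbon would give a more stable cation.)
Step 2: A water (or ethanol) molecule (solvent) deprotonates a β-carbon; as the C–H bond breaks, those electrons form the new alkene π bond.
Total: 2 elementary steps.

2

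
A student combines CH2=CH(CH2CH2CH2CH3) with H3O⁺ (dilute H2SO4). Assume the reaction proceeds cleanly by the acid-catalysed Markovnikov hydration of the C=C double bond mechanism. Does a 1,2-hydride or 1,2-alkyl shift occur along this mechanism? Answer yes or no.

The first-formed carbocation is secondary.
No single 1,2-shift to an adjacent carbon would produce a more-substituted cation than the one already present, so no rearrangement occurs.

no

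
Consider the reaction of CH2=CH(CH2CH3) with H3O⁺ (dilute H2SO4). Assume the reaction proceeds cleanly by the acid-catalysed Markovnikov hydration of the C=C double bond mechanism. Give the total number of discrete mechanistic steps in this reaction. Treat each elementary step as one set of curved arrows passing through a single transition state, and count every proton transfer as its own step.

Step 1: The π electrons of the C=C bond attack a proton of H3O⁺; Markovnikov addition places the new C–H on the less-substituted alkene carbon, so the positive charge ends up on the more-substituted carbon — a secondary carbocation. H2O is released.
(No 1,2-shift: no single shift to an adjacent carbon would give a more stable cation.)
Step 2: Water acts as the nucleophile: an oxygen lone pair bonds to the cationic carbon, giving an oxonium-ion intermediate.
Step 3: Deprotonation of the oxonium ion by a water molecule delivers the neutral alcohol and regenerates the acid catalyst.
Total: 3 elementary steps.

3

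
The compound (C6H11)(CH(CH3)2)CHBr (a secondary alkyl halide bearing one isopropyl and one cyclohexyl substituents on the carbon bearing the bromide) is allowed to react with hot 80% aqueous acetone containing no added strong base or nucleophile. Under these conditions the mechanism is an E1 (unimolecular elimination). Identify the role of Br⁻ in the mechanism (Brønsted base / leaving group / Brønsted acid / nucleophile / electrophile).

Step 1: Rate-determining heterolysis of the C–Br bond gives Br⁻ and a secondary carbocation.
Br⁻ departs with both electrons of the breaking σ-bond — that is the definition of a leaving group.

leaving group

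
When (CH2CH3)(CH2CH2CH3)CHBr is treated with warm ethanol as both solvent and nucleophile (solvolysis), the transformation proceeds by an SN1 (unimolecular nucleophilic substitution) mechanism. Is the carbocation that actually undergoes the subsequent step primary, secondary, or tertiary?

Step 1: Ionisation: the C–Br σ-bond cleaves heterolytically; both bonding electrons depart with Br⁻, leaving a secondary carbocation at the α-carbon.
No single 1,2-shift to an adjacent carbon would give a more-substituted cation, so no rearrangement occurs.

secondary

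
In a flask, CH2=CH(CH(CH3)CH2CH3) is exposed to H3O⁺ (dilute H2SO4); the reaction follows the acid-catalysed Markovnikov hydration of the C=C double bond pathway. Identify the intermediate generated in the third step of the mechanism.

oxonium ion

Step 1: The π electrons of the C=C bond attack a proton of H3O⁺; Markovnikov addition places the new C–H on the less-substituted alkene carbon, so the positive charge ends up on the more-substituted carbon — a secondary carbocation. H2O is released.
Step 2: A 1,2-hydride shift from the adjacent sec-butyl carbon moves the positive charge from the secondary centre to an adjacent carbon, generating a more stable tertiary carbocation.
Step 3: Water acts as the nucleophile: an oxygen lone pair bonds to the cationic carbon, giving an oxonium-ion intermediate.
After step 3 the species present is an oxonium ion.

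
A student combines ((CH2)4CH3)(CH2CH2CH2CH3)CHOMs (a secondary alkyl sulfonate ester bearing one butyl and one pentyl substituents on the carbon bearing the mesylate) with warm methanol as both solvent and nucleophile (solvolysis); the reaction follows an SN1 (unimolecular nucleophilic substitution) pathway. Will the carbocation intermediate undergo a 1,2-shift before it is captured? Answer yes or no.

no

The first-formed carbocation is secondary.
No single 1,2-shift to an adjacent carbon would produce a more-substituted cation than the one already present, so no rearrangement occurs.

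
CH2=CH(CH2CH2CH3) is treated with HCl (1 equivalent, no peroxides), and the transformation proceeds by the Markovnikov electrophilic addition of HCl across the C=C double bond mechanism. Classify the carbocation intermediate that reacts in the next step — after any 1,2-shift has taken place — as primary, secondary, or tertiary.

Step 1: Electrophilic addition begins with the π(C=C) electrons forming a bond to the proton of HCl. Following Markovnikov's rule, the resulting cation is secondary. The H–Cl bond breaks heterolytically, releasing Cl⁻.
No single 1,2-shift to an adjacent carbon would give a more-substituted cation, so no rearrangement occurs.

secondary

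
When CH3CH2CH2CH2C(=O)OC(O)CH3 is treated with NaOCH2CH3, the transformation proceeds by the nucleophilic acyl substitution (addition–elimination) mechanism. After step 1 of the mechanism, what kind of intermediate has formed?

tetrahedral intermediate

Step 1: CH3CH2O⁻ adds to the carbonyl carbon; the C=O π electrons shift onto oxygen and a tetrahedral alkoxide intermediate forms.
After step 1 the species present is a tetrahedral intermediate.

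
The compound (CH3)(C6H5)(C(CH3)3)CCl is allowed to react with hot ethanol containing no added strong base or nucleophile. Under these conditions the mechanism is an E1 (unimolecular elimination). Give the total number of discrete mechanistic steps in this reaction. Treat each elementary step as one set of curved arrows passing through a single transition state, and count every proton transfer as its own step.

Step 1: The C–Cl bond breaks with both electrons going to the chloride; Cl⁻ leaves and a tertiary carbocation remains.
(No 1,2-shift: no single shift to an adjacent carbon would give a more stable cation.)
Step 2: A weak base (an ethanol molecule from the solvent) removes a proton from a carbon adjacent to the cationic centre; the electrons of that C–H bond become the new π(C=C) bond, giving the alkene.
Total: 2 elementary steps.

2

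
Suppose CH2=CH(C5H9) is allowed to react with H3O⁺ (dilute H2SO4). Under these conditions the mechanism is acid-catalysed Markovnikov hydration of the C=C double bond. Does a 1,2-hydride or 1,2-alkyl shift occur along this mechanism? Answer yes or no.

yes

The first-formed carbocation is secondary.
The adjacent cyclopentyl carbon already bears 2 other carbon substituents and has a hydrogen to migrate; after a 1,2-hydride shift from that carbon the positive charge sits on a tertiary centre.
Tertiary is more stable than secondary, so the shift occurs.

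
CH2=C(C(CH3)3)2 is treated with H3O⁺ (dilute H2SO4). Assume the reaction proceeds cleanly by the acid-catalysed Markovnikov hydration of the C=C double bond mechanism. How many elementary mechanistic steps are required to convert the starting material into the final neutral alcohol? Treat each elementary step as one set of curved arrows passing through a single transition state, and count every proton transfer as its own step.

Step 1: The π electrons of the C=C bond attack a proton of H3O⁺; Markovnikov addition places the new C–H on the less-substituted alkene carbon, so the positive charge ends up on the more-substituted carbon — a tertiary carbocation. H2O is released.
(No 1,2-shift: no single shift to an adjacent carbon would give a more stable cation.)
Step 2: Water acts as the nucleophile: an oxygen lone pair bonds to the cationic carbon, giving an oxonium-ion intermediate.
Step 3: Deprotonation of the oxonium ion by a water molecule delivers the neutral alcohol and regenerates the acid catalyst.
Total: 3 elementary steps.

3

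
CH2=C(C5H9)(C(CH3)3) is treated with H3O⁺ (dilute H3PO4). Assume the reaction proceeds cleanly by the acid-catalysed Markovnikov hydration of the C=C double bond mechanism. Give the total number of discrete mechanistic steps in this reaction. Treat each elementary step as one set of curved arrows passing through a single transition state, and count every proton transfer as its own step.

Step 1: The π electrons of the C=C bond attack a proton of H3O⁺; Markovnikov addition places the new C–H on the less-substituted alkene carbon, so the positive charge ends up on the more-substituted carbon — a tertiary carbocation. H2O is released.
(No 1,2-shift: no single shift to an adjacent carbon would give a more stable cation.)
Step 2: A lone pair on the oxygen of H2O attacks the carbocation, forming a C–O bond and an oxonium ion (a protonated alcohol).
Step 3: Deprotonation of the oxonium ion by a water molecule delivers the neutral alcohol and regenerates the acid catalyst.
Total: 3 elementary steps.

3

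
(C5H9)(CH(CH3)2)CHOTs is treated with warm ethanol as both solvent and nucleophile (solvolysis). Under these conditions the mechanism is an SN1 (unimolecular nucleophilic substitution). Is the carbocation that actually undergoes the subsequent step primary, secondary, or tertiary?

Step 1: Unassisted departure of TsO⁻ (taking the C–O bonding pair) generates a secondary carbocation.
Step 2: A 1,2-hydride shift from the adjacent isopropyl carbon moves the positive charge from the secondary centre to an adjacent carbon, generating a more stable tertiary carbocation.
The cation rearranges from secondary to tertiary via a 1,2-hydride shift from the adjacent isopropyl carbon; the tertiary cation is what reacts next.

tertiary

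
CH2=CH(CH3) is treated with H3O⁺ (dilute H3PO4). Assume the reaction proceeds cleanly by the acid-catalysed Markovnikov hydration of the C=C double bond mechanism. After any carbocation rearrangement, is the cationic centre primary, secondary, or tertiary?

Step 1: The π electrons of the C=C bond attack a proton of H3O⁺; Markovnikov addition places the new C–H on the less-substituted alkene carbon, so the positive charge ends up on the more-substituted carbon — a secondary carbocation. H2O is released.
No single 1,2-shift to an adjacent carbon would give a more-substituted cation, so no rearrangement occurs.

secondary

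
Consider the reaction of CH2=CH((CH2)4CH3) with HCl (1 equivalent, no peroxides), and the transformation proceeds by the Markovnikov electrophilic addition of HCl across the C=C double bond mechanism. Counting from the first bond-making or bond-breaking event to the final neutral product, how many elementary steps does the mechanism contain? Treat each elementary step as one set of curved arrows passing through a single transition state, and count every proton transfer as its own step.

2

Step 1: The π electrons of the C=C bond attack a proton of HCl; Markovnikov addition places the new C–H on the less-substituted alkene carbon, so the positive charge ends up on the more-substituted carbon — a secondary carbocation. The H–Cl bond breaks heterolytically, releasing Cl⁻.
(No 1,2-shift: no single shift to an adjacent carbon would give a more stable cation.)
Step 2: Cl⁻ captures the cation: a lone pair on Cl⁻ fills the empty p orbital, producing the alkyl halide product.
Total: 2 elementary steps.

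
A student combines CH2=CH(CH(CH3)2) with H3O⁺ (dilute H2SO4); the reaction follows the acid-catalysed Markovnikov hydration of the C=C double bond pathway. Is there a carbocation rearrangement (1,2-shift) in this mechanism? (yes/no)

yes

The first-formed carbocation is secondary.
The adjacent isopropyl carbon already bears 2 other carbon substituents and has a hydrogen to migrate; after a 1,2-hydride shift from that carbon the positive charge sits on a tertiary centre.
Tertiary is more stable than secondary, so the shift occurs.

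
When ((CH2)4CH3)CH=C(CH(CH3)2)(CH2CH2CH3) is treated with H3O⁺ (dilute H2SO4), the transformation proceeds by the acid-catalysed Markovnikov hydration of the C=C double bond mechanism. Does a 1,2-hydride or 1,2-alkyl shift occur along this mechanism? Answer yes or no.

The first-formed carbocation is tertiary.
No single 1,2-shift to an adjacent carbon would produce a more-substituted cation than the one already present, so no rearrangement occurs.

no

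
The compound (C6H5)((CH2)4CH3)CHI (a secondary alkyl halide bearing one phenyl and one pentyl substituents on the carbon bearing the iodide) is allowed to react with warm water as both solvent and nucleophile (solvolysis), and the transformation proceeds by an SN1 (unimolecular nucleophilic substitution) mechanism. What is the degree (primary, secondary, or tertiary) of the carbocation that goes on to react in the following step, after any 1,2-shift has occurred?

secondary

Step 1: The C–I bond breaks with both electrons going to the iodide; I⁻ leaves and a secondary carbocation remains.
No single 1,2-shift to an adjacent carbon would give a more-substituted cation, so no rearrangement occurs.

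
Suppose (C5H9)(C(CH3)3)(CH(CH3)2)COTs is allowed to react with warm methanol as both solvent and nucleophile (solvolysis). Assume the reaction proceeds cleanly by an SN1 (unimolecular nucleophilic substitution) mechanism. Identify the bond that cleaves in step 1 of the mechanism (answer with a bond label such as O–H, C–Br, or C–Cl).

C–O

Step 1: The C–O bond breaks with both electrons going to the tosylate; TsO⁻ leaves and a tertiary carbocation remains.
The bond broken in this step is the C–O bond.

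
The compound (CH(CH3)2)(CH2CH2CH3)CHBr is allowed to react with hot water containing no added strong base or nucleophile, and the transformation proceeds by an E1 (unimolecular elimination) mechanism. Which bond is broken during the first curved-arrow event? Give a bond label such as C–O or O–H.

C–Br

Step 1: The C–Br bond breaks with both electrons going to the bromide; Br⁻ leaves and a secondary carbocation remains.
The bond broken in this step is the C–Br bond.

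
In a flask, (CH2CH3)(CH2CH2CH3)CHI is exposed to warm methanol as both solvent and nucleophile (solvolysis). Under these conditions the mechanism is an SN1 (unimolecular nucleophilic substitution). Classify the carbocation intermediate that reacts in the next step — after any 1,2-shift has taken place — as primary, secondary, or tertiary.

secondary

Step 1: Rate-determining heterolysis of the C–I bond gives I⁻ and a secondary carbocation.
No single 1,2-shift to an adjacent carbon would give a more-substituted cation, so no rearrangement occurs.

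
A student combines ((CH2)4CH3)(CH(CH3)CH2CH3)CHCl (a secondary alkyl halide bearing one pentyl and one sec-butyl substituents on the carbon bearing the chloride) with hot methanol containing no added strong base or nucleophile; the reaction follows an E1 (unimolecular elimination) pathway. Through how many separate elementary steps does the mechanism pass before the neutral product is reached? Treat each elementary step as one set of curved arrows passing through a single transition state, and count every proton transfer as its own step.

3

Step 1: The C–Cl bond breaks with both electrons going to the chloride; Cl⁻ leaves and a secondary carbocation remains.
Step 2: A 1,2-hydride shift from the adjacent sec-butyl carbon moves the positive charge from the secondary centre to an adjacent carbon, generating a more stable tertiary carbocation.
Step 3: A weak base (a methanol molecule from the solvent) removes a proton from a carbon adjacent to the cationic centre; the electrons of that C–H bond become the new π(C=C) bond, giving the alkene.
Total: 3 elementary steps.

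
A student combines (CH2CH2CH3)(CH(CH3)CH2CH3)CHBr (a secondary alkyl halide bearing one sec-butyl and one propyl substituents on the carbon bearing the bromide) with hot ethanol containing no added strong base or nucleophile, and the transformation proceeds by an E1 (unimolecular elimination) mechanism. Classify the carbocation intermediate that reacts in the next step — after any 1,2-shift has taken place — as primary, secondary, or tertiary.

Step 1: Ionisation: the C–Br σ-bond cleaves heterolytically; both bonding electrons depart with Br⁻, leaving a secondary carbocation at the α-carbon.
Step 2: A hydride (H with its bonding pair) migrates from the adjacent sec-butyl carbon to the cationic centre — a 1,2-hydride shift — upgrading the secondary cation to a tertiary one.
The cation rearranges from secondary to tertiary via a 1,2-hydride shift from the adjacent sec-butyl carbon; the tertiary cation is what reacts next.

tertiary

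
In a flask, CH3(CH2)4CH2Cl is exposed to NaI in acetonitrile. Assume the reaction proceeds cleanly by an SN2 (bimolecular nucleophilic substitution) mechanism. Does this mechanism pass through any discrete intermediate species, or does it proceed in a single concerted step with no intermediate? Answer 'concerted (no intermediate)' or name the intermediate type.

I⁻ attacks the back face of the α-carbon while Cl⁻ departs with the C–Cl bonding pair — a single concerted displacement through a pentacoordinate transition state.
All bond changes occur in one transition state; no discrete intermediate is formed.

concerted (no intermediate)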